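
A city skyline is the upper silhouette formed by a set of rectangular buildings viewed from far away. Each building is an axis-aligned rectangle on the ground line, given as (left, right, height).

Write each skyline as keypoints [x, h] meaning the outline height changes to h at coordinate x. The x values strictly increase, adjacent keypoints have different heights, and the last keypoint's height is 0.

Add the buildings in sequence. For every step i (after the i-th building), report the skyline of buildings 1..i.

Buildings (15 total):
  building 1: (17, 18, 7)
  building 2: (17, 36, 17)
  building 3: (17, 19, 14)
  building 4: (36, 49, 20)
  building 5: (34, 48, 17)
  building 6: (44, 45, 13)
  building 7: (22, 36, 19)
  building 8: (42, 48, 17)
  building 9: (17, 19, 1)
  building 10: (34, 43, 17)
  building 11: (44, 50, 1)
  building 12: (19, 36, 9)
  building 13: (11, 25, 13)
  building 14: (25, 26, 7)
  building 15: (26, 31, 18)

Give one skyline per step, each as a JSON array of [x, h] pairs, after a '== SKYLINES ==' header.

== SKYLINES ==
[[17,7],[18,0]]
[[17,17],[36,0]]
[[17,17],[36,0]]
[[17,17],[36,20],[49,0]]
[[17,17],[36,20],[49,0]]
[[17,17],[36,20],[49,0]]
[[17,17],[22,19],[36,20],[49,0]]
[[17,17],[22,19],[36,20],[49,0]]
[[17,17],[22,19],[36,20],[49,0]]
[[17,17],[22,19],[36,20],[49,0]]
[[17,17],[22,19],[36,20],[49,1],[50,0]]
[[17,17],[22,19],[36,20],[49,1],[50,0]]
[[11,13],[17,17],[22,19],[36,20],[49,1],[50,0]]
[[11,13],[17,17],[22,19],[36,20],[49,1],[50,0]]
[[11,13],[17,17],[22,19],[36,20],[49,1],[50,0]]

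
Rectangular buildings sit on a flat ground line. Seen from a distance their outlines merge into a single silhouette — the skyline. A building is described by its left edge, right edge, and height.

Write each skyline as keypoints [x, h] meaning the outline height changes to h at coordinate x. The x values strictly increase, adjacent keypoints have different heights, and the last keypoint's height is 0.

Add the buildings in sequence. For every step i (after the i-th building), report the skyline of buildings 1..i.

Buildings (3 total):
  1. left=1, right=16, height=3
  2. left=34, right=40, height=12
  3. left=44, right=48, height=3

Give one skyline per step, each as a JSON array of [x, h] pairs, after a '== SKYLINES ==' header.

== SKYLINES ==
[[1,3],[16,0]]
[[1,3],[16,0],[34,12],[40,0]]
[[1,3],[16,0],[34,12],[40,0],[44,3],[48,0]]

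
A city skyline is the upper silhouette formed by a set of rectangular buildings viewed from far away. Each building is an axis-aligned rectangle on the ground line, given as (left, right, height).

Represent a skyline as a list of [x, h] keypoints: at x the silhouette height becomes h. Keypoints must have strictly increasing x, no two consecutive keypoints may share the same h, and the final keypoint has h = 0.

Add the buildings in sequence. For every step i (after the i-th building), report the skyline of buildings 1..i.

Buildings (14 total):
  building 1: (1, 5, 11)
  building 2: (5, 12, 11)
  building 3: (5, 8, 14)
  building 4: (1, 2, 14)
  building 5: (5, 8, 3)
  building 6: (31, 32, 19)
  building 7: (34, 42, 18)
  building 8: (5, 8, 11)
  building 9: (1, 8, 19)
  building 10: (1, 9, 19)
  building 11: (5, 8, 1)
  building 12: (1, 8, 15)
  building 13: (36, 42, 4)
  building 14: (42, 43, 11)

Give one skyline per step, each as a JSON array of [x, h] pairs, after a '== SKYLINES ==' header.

== SKYLINES ==
[[1,11],[5,0]]
[[1,11],[12,0]]
[[1,11],[5,14],[8,11],[12,0]]
[[1,14],[2,11],[5,14],[8,11],[12,0]]
[[1,14],[2,11],[5,14],[8,11],[12,0]]
[[1,14],[2,11],[5,14],[8,11],[12,0],[31,19],[32,0]]
[[1,14],[2,11],[5,14],[8,11],[12,0],[31,19],[32,0],[34,18],[42,0]]
[[1,14],[2,11],[5,14],[8,11],[12,0],[31,19],[32,0],[34,18],[42,0]]
[[1,19],[8,11],[12,0],[31,19],[32,0],[34,18],[42,0]]
[[1,19],[9,11],[12,0],[31,19],[32,0],[34,18],[42,0]]
[[1,19],[9,11],[12,0],[31,19],[32,0],[34,18],[42,0]]
[[1,19],[9,11],[12,0],[31,19],[32,0],[34,18],[42,0]]
[[1,19],[9,11],[12,0],[31,19],[32,0],[34,18],[42,0]]
[[1,19],[9,11],[12,0],[31,19],[32,0],[34,18],[42,11],[43,0]]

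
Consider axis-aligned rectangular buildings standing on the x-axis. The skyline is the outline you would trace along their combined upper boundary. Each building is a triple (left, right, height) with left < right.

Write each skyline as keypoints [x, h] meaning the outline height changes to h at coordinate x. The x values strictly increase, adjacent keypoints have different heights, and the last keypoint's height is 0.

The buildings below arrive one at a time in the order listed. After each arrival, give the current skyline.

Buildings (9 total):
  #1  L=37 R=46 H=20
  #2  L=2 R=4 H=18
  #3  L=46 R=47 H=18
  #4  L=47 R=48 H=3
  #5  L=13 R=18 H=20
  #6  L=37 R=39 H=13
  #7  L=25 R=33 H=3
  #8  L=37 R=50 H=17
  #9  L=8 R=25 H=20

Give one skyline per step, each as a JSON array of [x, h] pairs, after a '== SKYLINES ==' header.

== SKYLINES ==
[[37,20],[46,0]]
[[2,18],[4,0],[37,20],[46,0]]
[[2,18],[4,0],[37,20],[46,18],[47,0]]
[[2,18],[4,0],[37,20],[46,18],[47,3],[48,0]]
[[2,18],[4,0],[13,20],[18,0],[37,20],[46,18],[47,3],[48,0]]
[[2,18],[4,0],[13,20],[18,0],[37,20],[46,18],[47,3],[48,0]]
[[2,18],[4,0],[13,20],[18,0],[25,3],[33,0],[37,20],[46,18],[47,3],[48,0]]
[[2,18],[4,0],[13,20],[18,0],[25,3],[33,0],[37,20],[46,18],[47,17],[50,0]]
[[2,18],[4,0],[8,20],[25,3],[33,0],[37,20],[46,18],[47,17],[50,0]]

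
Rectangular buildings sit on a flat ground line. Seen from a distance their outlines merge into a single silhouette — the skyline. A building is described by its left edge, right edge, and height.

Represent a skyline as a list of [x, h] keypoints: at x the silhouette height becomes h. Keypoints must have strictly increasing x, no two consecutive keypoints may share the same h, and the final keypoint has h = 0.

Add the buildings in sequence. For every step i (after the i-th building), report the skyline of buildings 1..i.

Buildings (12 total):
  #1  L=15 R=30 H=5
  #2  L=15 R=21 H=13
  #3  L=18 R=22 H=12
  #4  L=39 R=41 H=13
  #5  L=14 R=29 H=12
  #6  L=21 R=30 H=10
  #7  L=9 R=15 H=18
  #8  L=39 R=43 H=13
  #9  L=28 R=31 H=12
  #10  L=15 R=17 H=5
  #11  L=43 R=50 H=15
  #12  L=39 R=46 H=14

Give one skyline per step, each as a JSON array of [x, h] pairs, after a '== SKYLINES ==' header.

== SKYLINES ==
[[15,5],[30,0]]
[[15,13],[21,5],[30,0]]
[[15,13],[21,12],[22,5],[30,0]]
[[15,13],[21,12],[22,5],[30,0],[39,13],[41,0]]
[[14,12],[15,13],[21,12],[29,5],[30,0],[39,13],[41,0]]
[[14,12],[15,13],[21,12],[29,10],[30,0],[39,13],[41,0]]
[[9,18],[15,13],[21,12],[29,10],[30,0],[39,13],[41,0]]
[[9,18],[15,13],[21,12],[29,10],[30,0],[39,13],[43,0]]
[[9,18],[15,13],[21,12],[31,0],[39,13],[43,0]]
[[9,18],[15,13],[21,12],[31,0],[39,13],[43,0]]
[[9,18],[15,13],[21,12],[31,0],[39,13],[43,15],[50,0]]
[[9,18],[15,13],[21,12],[31,0],[39,14],[43,15],[50,0]]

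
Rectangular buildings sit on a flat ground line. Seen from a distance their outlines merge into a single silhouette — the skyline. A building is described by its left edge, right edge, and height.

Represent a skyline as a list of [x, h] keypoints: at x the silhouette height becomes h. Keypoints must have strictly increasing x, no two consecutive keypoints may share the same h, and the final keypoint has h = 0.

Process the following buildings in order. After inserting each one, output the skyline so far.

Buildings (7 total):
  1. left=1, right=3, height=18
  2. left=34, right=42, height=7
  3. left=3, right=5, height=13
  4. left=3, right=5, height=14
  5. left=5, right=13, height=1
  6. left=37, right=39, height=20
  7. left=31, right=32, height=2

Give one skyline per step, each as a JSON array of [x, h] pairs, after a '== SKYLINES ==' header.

== SKYLINES ==
[[1,18],[3,0]]
[[1,18],[3,0],[34,7],[42,0]]
[[1,18],[3,13],[5,0],[34,7],[42,0]]
[[1,18],[3,14],[5,0],[34,7],[42,0]]
[[1,18],[3,14],[5,1],[13,0],[34,7],[42,0]]
[[1,18],[3,14],[5,1],[13,0],[34,7],[37,20],[39,7],[42,0]]
[[1,18],[3,14],[5,1],[13,0],[31,2],[32,0],[34,7],[37,20],[39,7],[42,0]]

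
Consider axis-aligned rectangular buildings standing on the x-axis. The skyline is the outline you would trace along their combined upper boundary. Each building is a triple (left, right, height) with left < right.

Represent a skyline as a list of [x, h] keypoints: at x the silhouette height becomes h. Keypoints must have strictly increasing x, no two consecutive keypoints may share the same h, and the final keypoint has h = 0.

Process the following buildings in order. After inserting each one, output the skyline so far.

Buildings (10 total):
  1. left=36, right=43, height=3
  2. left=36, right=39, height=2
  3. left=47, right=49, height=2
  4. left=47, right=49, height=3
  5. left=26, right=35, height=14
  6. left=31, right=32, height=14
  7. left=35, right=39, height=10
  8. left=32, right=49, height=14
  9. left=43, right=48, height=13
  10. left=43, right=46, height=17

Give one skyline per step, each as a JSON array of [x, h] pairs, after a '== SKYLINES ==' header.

== SKYLINES ==
[[36,3],[43,0]]
[[36,3],[43,0]]
[[36,3],[43,0],[47,2],[49,0]]
[[36,3],[43,0],[47,3],[49,0]]
[[26,14],[35,0],[36,3],[43,0],[47,3],[49,0]]
[[26,14],[35,0],[36,3],[43,0],[47,3],[49,0]]
[[26,14],[35,10],[39,3],[43,0],[47,3],[49,0]]
[[26,14],[49,0]]
[[26,14],[49,0]]
[[26,14],[43,17],[46,14],[49,0]]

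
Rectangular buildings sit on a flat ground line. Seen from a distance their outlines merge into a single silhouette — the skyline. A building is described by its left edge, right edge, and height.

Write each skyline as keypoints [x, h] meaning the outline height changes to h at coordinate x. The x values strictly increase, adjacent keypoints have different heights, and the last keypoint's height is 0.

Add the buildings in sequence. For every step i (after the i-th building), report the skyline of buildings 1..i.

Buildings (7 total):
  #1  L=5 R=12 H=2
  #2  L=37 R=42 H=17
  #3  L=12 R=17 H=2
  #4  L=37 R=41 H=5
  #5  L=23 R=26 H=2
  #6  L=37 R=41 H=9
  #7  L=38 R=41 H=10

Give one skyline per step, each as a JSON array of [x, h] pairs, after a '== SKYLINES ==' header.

== SKYLINES ==
[[5,2],[12,0]]
[[5,2],[12,0],[37,17],[42,0]]
[[5,2],[17,0],[37,17],[42,0]]
[[5,2],[17,0],[37,17],[42,0]]
[[5,2],[17,0],[23,2],[26,0],[37,17],[42,0]]
[[5,2],[17,0],[23,2],[26,0],[37,17],[42,0]]
[[5,2],[17,0],[23,2],[26,0],[37,17],[42,0]]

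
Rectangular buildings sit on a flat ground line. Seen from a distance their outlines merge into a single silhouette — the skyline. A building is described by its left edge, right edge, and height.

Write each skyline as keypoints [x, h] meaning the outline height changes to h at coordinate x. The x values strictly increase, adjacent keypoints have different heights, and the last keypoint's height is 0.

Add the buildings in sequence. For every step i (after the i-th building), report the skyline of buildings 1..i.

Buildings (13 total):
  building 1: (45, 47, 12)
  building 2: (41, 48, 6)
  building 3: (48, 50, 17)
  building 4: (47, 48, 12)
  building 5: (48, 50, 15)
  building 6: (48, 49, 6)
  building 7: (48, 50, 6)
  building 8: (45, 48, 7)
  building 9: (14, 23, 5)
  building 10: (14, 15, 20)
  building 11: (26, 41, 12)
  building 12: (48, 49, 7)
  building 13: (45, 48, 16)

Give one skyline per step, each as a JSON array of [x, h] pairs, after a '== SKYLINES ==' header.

== SKYLINES ==
[[45,12],[47,0]]
[[41,6],[45,12],[47,6],[48,0]]
[[41,6],[45,12],[47,6],[48,17],[50,0]]
[[41,6],[45,12],[48,17],[50,0]]
[[41,6],[45,12],[48,17],[50,0]]
[[41,6],[45,12],[48,17],[50,0]]
[[41,6],[45,12],[48,17],[50,0]]
[[41,6],[45,12],[48,17],[50,0]]
[[14,5],[23,0],[41,6],[45,12],[48,17],[50,0]]
[[14,20],[15,5],[23,0],[41,6],[45,12],[48,17],[50,0]]
[[14,20],[15,5],[23,0],[26,12],[41,6],[45,12],[48,17],[50,0]]
[[14,20],[15,5],[23,0],[26,12],[41,6],[45,12],[48,17],[50,0]]
[[14,20],[15,5],[23,0],[26,12],[41,6],[45,16],[48,17],[50,0]]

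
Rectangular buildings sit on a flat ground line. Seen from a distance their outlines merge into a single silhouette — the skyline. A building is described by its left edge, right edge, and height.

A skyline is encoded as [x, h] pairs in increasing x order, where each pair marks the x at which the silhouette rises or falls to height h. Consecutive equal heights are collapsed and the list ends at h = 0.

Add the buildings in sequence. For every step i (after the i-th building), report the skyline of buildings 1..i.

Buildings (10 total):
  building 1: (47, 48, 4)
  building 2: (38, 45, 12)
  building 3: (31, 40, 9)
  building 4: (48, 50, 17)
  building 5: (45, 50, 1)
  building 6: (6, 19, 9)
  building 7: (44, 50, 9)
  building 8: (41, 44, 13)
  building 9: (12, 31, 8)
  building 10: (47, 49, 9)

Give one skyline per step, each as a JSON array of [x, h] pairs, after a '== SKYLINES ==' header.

== SKYLINES ==
[[47,4],[48,0]]
[[38,12],[45,0],[47,4],[48,0]]
[[31,9],[38,12],[45,0],[47,4],[48,0]]
[[31,9],[38,12],[45,0],[47,4],[48,17],[50,0]]
[[31,9],[38,12],[45,1],[47,4],[48,17],[50,0]]
[[6,9],[19,0],[31,9],[38,12],[45,1],[47,4],[48,17],[50,0]]
[[6,9],[19,0],[31,9],[38,12],[45,9],[48,17],[50,0]]
[[6,9],[19,0],[31,9],[38,12],[41,13],[44,12],[45,9],[48,17],[50,0]]
[[6,9],[19,8],[31,9],[38,12],[41,13],[44,12],[45,9],[48,17],[50,0]]
[[6,9],[19,8],[31,9],[38,12],[41,13],[44,12],[45,9],[48,17],[50,0]]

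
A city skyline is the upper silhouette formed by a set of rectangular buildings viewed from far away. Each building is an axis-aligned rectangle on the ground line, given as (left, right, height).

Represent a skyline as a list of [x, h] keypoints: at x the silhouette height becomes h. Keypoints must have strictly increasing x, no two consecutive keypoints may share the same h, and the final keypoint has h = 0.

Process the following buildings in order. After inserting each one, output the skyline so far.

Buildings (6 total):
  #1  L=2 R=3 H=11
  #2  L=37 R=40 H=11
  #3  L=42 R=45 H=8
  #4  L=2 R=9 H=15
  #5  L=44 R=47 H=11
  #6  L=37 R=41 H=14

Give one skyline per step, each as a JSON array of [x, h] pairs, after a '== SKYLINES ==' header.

== SKYLINES ==
[[2,11],[3,0]]
[[2,11],[3,0],[37,11],[40,0]]
[[2,11],[3,0],[37,11],[40,0],[42,8],[45,0]]
[[2,15],[9,0],[37,11],[40,0],[42,8],[45,0]]
[[2,15],[9,0],[37,11],[40,0],[42,8],[44,11],[47,0]]
[[2,15],[9,0],[37,14],[41,0],[42,8],[44,11],[47,0]]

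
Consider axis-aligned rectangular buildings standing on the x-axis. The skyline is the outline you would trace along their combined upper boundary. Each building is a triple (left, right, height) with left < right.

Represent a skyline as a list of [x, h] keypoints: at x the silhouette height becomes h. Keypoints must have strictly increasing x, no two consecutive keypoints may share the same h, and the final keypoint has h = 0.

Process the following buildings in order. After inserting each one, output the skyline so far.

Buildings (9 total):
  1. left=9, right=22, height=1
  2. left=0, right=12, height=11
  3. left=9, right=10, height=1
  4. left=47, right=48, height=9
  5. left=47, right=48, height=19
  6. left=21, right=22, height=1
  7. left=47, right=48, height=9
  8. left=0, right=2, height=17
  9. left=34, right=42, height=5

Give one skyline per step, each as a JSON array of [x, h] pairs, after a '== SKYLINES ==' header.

== SKYLINES ==
[[9,1],[22,0]]
[[0,11],[12,1],[22,0]]
[[0,11],[12,1],[22,0]]
[[0,11],[12,1],[22,0],[47,9],[48,0]]
[[0,11],[12,1],[22,0],[47,19],[48,0]]
[[0,11],[12,1],[22,0],[47,19],[48,0]]
[[0,11],[12,1],[22,0],[47,19],[48,0]]
[[0,17],[2,11],[12,1],[22,0],[47,19],[48,0]]
[[0,17],[2,11],[12,1],[22,0],[34,5],[42,0],[47,19],[48,0]]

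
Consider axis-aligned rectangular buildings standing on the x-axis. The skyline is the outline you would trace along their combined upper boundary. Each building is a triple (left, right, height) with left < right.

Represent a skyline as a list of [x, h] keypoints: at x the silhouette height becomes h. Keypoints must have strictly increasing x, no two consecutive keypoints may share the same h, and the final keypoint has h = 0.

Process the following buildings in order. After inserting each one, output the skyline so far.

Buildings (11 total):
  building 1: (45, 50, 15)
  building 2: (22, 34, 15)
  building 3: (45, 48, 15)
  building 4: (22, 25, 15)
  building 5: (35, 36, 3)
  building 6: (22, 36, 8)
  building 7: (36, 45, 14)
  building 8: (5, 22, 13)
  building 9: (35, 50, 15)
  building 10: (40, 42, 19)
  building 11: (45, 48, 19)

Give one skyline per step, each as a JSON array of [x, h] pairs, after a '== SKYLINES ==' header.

== SKYLINES ==
[[45,15],[50,0]]
[[22,15],[34,0],[45,15],[50,0]]
[[22,15],[34,0],[45,15],[50,0]]
[[22,15],[34,0],[45,15],[50,0]]
[[22,15],[34,0],[35,3],[36,0],[45,15],[50,0]]
[[22,15],[34,8],[36,0],[45,15],[50,0]]
[[22,15],[34,8],[36,14],[45,15],[50,0]]
[[5,13],[22,15],[34,8],[36,14],[45,15],[50,0]]
[[5,13],[22,15],[34,8],[35,15],[50,0]]
[[5,13],[22,15],[34,8],[35,15],[40,19],[42,15],[50,0]]
[[5,13],[22,15],[34,8],[35,15],[40,19],[42,15],[45,19],[48,15],[50,0]]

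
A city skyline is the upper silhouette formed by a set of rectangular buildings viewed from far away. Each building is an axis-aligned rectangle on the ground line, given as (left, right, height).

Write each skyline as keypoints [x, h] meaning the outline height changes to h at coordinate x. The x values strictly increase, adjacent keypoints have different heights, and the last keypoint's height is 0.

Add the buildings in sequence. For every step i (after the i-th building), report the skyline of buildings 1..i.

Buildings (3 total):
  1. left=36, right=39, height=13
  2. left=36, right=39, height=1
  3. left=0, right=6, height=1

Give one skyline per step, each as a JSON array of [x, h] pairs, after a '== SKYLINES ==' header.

== SKYLINES ==
[[36,13],[39,0]]
[[36,13],[39,0]]
[[0,1],[6,0],[36,13],[39,0]]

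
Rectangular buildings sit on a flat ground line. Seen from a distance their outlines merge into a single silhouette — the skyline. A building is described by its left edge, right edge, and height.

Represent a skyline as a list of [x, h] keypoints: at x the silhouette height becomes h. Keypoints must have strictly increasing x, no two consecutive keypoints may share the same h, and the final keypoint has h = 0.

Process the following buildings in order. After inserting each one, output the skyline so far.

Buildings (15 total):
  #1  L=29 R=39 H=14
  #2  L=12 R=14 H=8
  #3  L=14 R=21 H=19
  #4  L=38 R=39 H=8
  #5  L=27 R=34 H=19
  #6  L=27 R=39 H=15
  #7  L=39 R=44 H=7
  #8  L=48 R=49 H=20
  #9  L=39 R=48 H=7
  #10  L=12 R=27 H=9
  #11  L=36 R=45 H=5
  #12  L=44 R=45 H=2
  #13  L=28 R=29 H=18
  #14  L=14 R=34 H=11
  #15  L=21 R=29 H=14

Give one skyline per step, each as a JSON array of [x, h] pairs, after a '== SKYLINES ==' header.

== SKYLINES ==
[[29,14],[39,0]]
[[12,8],[14,0],[29,14],[39,0]]
[[12,8],[14,19],[21,0],[29,14],[39,0]]
[[12,8],[14,19],[21,0],[29,14],[39,0]]
[[12,8],[14,19],[21,0],[27,19],[34,14],[39,0]]
[[12,8],[14,19],[21,0],[27,19],[34,15],[39,0]]
[[12,8],[14,19],[21,0],[27,19],[34,15],[39,7],[44,0]]
[[12,8],[14,19],[21,0],[27,19],[34,15],[39,7],[44,0],[48,20],[49,0]]
[[12,8],[14,19],[21,0],[27,19],[34,15],[39,7],[48,20],[49,0]]
[[12,9],[14,19],[21,9],[27,19],[34,15],[39,7],[48,20],[49,0]]
[[12,9],[14,19],[21,9],[27,19],[34,15],[39,7],[48,20],[49,0]]
[[12,9],[14,19],[21,9],[27,19],[34,15],[39,7],[48,20],[49,0]]
[[12,9],[14,19],[21,9],[27,19],[34,15],[39,7],[48,20],[49,0]]
[[12,9],[14,19],[21,11],[27,19],[34,15],[39,7],[48,20],[49,0]]
[[12,9],[14,19],[21,14],[27,19],[34,15],[39,7],[48,20],[49,0]]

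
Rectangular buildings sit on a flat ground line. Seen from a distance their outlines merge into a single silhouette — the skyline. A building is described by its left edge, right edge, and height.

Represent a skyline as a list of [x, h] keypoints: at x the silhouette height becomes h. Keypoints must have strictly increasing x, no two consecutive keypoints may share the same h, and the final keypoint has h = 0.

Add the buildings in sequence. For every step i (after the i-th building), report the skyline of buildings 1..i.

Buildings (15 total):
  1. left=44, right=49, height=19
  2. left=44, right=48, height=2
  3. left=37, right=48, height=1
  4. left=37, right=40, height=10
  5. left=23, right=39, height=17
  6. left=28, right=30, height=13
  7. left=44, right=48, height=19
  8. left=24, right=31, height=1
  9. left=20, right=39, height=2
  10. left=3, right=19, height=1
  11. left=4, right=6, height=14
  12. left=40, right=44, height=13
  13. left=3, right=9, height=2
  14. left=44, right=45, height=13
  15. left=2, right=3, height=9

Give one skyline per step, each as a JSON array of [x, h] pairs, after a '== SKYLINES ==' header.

== SKYLINES ==
[[44,19],[49,0]]
[[44,19],[49,0]]
[[37,1],[44,19],[49,0]]
[[37,10],[40,1],[44,19],[49,0]]
[[23,17],[39,10],[40,1],[44,19],[49,0]]
[[23,17],[39,10],[40,1],[44,19],[49,0]]
[[23,17],[39,10],[40,1],[44,19],[49,0]]
[[23,17],[39,10],[40,1],[44,19],[49,0]]
[[20,2],[23,17],[39,10],[40,1],[44,19],[49,0]]
[[3,1],[19,0],[20,2],[23,17],[39,10],[40,1],[44,19],[49,0]]
[[3,1],[4,14],[6,1],[19,0],[20,2],[23,17],[39,10],[40,1],[44,19],[49,0]]
[[3,1],[4,14],[6,1],[19,0],[20,2],[23,17],[39,10],[40,13],[44,19],[49,0]]
[[3,2],[4,14],[6,2],[9,1],[19,0],[20,2],[23,17],[39,10],[40,13],[44,19],[49,0]]
[[3,2],[4,14],[6,2],[9,1],[19,0],[20,2],[23,17],[39,10],[40,13],[44,19],[49,0]]
[[2,9],[3,2],[4,14],[6,2],[9,1],[19,0],[20,2],[23,17],[39,10],[40,13],[44,19],[49,0]]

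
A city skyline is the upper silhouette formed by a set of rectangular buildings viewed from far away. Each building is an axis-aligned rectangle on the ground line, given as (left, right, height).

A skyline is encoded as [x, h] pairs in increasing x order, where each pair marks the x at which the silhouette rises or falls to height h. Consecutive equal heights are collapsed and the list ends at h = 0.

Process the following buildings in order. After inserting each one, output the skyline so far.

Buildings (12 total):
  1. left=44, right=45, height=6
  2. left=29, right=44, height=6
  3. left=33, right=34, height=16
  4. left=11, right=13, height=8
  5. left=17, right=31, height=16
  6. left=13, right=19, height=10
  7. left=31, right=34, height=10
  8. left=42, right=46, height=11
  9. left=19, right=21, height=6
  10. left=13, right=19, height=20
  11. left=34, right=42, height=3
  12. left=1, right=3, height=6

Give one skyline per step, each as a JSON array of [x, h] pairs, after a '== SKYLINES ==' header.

== SKYLINES ==
[[44,6],[45,0]]
[[29,6],[45,0]]
[[29,6],[33,16],[34,6],[45,0]]
[[11,8],[13,0],[29,6],[33,16],[34,6],[45,0]]
[[11,8],[13,0],[17,16],[31,6],[33,16],[34,6],[45,0]]
[[11,8],[13,10],[17,16],[31,6],[33,16],[34,6],[45,0]]
[[11,8],[13,10],[17,16],[31,10],[33,16],[34,6],[45,0]]
[[11,8],[13,10],[17,16],[31,10],[33,16],[34,6],[42,11],[46,0]]
[[11,8],[13,10],[17,16],[31,10],[33,16],[34,6],[42,11],[46,0]]
[[11,8],[13,20],[19,16],[31,10],[33,16],[34,6],[42,11],[46,0]]
[[11,8],[13,20],[19,16],[31,10],[33,16],[34,6],[42,11],[46,0]]
[[1,6],[3,0],[11,8],[13,20],[19,16],[31,10],[33,16],[34,6],[42,11],[46,0]]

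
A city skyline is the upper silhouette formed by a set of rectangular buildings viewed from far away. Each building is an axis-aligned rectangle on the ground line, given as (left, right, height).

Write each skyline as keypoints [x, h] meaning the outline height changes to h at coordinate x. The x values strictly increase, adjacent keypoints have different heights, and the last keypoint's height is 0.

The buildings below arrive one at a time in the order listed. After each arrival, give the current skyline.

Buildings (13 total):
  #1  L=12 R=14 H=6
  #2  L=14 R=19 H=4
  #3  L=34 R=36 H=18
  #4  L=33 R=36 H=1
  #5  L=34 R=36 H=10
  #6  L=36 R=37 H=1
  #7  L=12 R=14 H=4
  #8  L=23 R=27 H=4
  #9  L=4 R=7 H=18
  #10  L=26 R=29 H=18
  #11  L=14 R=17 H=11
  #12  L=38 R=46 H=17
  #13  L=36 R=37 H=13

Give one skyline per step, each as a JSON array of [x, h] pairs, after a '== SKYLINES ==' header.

== SKYLINES ==
[[12,6],[14,0]]
[[12,6],[14,4],[19,0]]
[[12,6],[14,4],[19,0],[34,18],[36,0]]
[[12,6],[14,4],[19,0],[33,1],[34,18],[36,0]]
[[12,6],[14,4],[19,0],[33,1],[34,18],[36,0]]
[[12,6],[14,4],[19,0],[33,1],[34,18],[36,1],[37,0]]
[[12,6],[14,4],[19,0],[33,1],[34,18],[36,1],[37,0]]
[[12,6],[14,4],[19,0],[23,4],[27,0],[33,1],[34,18],[36,1],[37,0]]
[[4,18],[7,0],[12,6],[14,4],[19,0],[23,4],[27,0],[33,1],[34,18],[36,1],[37,0]]
[[4,18],[7,0],[12,6],[14,4],[19,0],[23,4],[26,18],[29,0],[33,1],[34,18],[36,1],[37,0]]
[[4,18],[7,0],[12,6],[14,11],[17,4],[19,0],[23,4],[26,18],[29,0],[33,1],[34,18],[36,1],[37,0]]
[[4,18],[7,0],[12,6],[14,11],[17,4],[19,0],[23,4],[26,18],[29,0],[33,1],[34,18],[36,1],[37,0],[38,17],[46,0]]
[[4,18],[7,0],[12,6],[14,11],[17,4],[19,0],[23,4],[26,18],[29,0],[33,1],[34,18],[36,13],[37,0],[38,17],[46,0]]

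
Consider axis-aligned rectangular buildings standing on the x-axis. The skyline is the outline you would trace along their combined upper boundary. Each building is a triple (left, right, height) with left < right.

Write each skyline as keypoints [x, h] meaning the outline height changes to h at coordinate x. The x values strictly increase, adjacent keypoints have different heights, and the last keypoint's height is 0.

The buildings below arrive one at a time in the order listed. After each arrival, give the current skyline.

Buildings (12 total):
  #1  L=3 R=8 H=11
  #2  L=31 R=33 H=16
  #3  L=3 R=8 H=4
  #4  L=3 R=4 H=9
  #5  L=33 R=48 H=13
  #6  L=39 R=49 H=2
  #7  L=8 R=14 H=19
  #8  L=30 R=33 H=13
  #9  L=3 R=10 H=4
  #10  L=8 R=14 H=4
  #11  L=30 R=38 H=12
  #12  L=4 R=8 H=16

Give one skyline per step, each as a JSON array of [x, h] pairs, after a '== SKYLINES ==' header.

== SKYLINES ==
[[3,11],[8,0]]
[[3,11],[8,0],[31,16],[33,0]]
[[3,11],[8,0],[31,16],[33,0]]
[[3,11],[8,0],[31,16],[33,0]]
[[3,11],[8,0],[31,16],[33,13],[48,0]]
[[3,11],[8,0],[31,16],[33,13],[48,2],[49,0]]
[[3,11],[8,19],[14,0],[31,16],[33,13],[48,2],[49,0]]
[[3,11],[8,19],[14,0],[30,13],[31,16],[33,13],[48,2],[49,0]]
[[3,11],[8,19],[14,0],[30,13],[31,16],[33,13],[48,2],[49,0]]
[[3,11],[8,19],[14,0],[30,13],[31,16],[33,13],[48,2],[49,0]]
[[3,11],[8,19],[14,0],[30,13],[31,16],[33,13],[48,2],[49,0]]
[[3,11],[4,16],[8,19],[14,0],[30,13],[31,16],[33,13],[48,2],[49,0]]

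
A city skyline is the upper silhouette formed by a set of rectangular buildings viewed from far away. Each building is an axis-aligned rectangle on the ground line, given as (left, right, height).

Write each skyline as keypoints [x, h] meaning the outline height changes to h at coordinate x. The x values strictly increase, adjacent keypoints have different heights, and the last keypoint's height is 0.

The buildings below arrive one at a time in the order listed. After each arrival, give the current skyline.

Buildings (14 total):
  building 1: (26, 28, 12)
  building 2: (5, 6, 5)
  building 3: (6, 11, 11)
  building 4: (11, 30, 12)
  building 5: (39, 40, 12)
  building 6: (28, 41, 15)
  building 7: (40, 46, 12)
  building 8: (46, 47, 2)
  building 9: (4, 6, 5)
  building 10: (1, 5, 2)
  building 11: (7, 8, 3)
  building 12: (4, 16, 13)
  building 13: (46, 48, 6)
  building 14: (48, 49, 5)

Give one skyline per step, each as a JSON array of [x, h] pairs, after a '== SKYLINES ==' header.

== SKYLINES ==
[[26,12],[28,0]]
[[5,5],[6,0],[26,12],[28,0]]
[[5,5],[6,11],[11,0],[26,12],[28,0]]
[[5,5],[6,11],[11,12],[30,0]]
[[5,5],[6,11],[11,12],[30,0],[39,12],[40,0]]
[[5,5],[6,11],[11,12],[28,15],[41,0]]
[[5,5],[6,11],[11,12],[28,15],[41,12],[46,0]]
[[5,5],[6,11],[11,12],[28,15],[41,12],[46,2],[47,0]]
[[4,5],[6,11],[11,12],[28,15],[41,12],[46,2],[47,0]]
[[1,2],[4,5],[6,11],[11,12],[28,15],[41,12],[46,2],[47,0]]
[[1,2],[4,5],[6,11],[11,12],[28,15],[41,12],[46,2],[47,0]]
[[1,2],[4,13],[16,12],[28,15],[41,12],[46,2],[47,0]]
[[1,2],[4,13],[16,12],[28,15],[41,12],[46,6],[48,0]]
[[1,2],[4,13],[16,12],[28,15],[41,12],[46,6],[48,5],[49,0]]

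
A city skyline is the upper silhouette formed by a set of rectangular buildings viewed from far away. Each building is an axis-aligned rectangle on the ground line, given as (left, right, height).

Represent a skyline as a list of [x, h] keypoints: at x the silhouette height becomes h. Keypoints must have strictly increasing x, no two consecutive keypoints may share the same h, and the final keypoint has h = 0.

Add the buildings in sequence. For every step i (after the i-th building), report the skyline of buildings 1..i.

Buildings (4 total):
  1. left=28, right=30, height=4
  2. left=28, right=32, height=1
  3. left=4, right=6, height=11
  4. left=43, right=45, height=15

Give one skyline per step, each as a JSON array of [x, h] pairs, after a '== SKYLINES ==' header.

== SKYLINES ==
[[28,4],[30,0]]
[[28,4],[30,1],[32,0]]
[[4,11],[6,0],[28,4],[30,1],[32,0]]
[[4,11],[6,0],[28,4],[30,1],[32,0],[43,15],[45,0]]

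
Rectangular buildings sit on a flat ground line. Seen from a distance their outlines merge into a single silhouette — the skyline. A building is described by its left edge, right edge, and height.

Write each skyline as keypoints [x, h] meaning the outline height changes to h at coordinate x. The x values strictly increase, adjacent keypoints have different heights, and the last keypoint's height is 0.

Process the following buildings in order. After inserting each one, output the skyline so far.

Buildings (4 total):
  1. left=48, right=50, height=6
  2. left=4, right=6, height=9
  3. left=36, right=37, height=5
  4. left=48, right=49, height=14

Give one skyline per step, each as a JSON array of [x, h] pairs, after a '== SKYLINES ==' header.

== SKYLINES ==
[[48,6],[50,0]]
[[4,9],[6,0],[48,6],[50,0]]
[[4,9],[6,0],[36,5],[37,0],[48,6],[50,0]]
[[4,9],[6,0],[36,5],[37,0],[48,14],[49,6],[50,0]]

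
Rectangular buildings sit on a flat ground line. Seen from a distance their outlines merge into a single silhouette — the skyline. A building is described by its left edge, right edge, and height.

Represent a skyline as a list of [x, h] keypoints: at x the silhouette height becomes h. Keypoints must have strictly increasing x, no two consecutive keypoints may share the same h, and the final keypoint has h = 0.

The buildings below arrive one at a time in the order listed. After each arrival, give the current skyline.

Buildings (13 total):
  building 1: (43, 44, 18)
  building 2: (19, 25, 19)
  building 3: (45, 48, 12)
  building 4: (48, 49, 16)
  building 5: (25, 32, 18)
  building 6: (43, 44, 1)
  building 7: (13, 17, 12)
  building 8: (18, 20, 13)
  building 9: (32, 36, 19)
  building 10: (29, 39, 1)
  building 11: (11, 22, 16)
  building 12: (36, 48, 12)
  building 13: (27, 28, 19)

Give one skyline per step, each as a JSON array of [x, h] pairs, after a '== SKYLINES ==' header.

== SKYLINES ==
[[43,18],[44,0]]
[[19,19],[25,0],[43,18],[44,0]]
[[19,19],[25,0],[43,18],[44,0],[45,12],[48,0]]
[[19,19],[25,0],[43,18],[44,0],[45,12],[48,16],[49,0]]
[[19,19],[25,18],[32,0],[43,18],[44,0],[45,12],[48,16],[49,0]]
[[19,19],[25,18],[32,0],[43,18],[44,0],[45,12],[48,16],[49,0]]
[[13,12],[17,0],[19,19],[25,18],[32,0],[43,18],[44,0],[45,12],[48,16],[49,0]]
[[13,12],[17,0],[18,13],[19,19],[25,18],[32,0],[43,18],[44,0],[45,12],[48,16],[49,0]]
[[13,12],[17,0],[18,13],[19,19],[25,18],[32,19],[36,0],[43,18],[44,0],[45,12],[48,16],[49,0]]
[[13,12],[17,0],[18,13],[19,19],[25,18],[32,19],[36,1],[39,0],[43,18],[44,0],[45,12],[48,16],[49,0]]
[[11,16],[19,19],[25,18],[32,19],[36,1],[39,0],[43,18],[44,0],[45,12],[48,16],[49,0]]
[[11,16],[19,19],[25,18],[32,19],[36,12],[43,18],[44,12],[48,16],[49,0]]
[[11,16],[19,19],[25,18],[27,19],[28,18],[32,19],[36,12],[43,18],[44,12],[48,16],[49,0]]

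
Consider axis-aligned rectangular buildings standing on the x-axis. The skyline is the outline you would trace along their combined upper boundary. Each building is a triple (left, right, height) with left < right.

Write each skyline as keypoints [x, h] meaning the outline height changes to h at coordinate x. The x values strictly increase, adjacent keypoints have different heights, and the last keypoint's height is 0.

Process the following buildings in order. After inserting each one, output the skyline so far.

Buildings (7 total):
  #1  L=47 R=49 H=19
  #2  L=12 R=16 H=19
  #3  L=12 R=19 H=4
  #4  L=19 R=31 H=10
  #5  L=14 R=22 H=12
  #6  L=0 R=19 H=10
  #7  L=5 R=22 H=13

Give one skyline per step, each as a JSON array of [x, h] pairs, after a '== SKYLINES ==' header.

== SKYLINES ==
[[47,19],[49,0]]
[[12,19],[16,0],[47,19],[49,0]]
[[12,19],[16,4],[19,0],[47,19],[49,0]]
[[12,19],[16,4],[19,10],[31,0],[47,19],[49,0]]
[[12,19],[16,12],[22,10],[31,0],[47,19],[49,0]]
[[0,10],[12,19],[16,12],[22,10],[31,0],[47,19],[49,0]]
[[0,10],[5,13],[12,19],[16,13],[22,10],[31,0],[47,19],[49,0]]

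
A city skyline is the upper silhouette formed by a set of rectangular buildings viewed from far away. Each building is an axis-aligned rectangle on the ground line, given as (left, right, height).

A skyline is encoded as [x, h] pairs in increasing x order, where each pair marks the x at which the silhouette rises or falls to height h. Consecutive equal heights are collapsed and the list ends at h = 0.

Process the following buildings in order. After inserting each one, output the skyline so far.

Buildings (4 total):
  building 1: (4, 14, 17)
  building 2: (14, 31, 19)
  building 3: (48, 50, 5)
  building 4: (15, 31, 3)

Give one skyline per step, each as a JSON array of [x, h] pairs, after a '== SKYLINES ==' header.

== SKYLINES ==
[[4,17],[14,0]]
[[4,17],[14,19],[31,0]]
[[4,17],[14,19],[31,0],[48,5],[50,0]]
[[4,17],[14,19],[31,0],[48,5],[50,0]]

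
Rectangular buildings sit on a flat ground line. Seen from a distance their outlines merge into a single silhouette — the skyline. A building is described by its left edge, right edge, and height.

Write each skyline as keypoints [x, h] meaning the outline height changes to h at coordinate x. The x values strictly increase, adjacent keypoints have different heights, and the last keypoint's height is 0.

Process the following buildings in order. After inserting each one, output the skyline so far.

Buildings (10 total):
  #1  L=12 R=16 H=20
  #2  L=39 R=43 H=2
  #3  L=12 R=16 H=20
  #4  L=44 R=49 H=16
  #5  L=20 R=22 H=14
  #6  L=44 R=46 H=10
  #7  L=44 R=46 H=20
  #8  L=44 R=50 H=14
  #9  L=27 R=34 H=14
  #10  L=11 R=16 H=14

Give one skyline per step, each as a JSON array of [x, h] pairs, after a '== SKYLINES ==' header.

== SKYLINES ==
[[12,20],[16,0]]
[[12,20],[16,0],[39,2],[43,0]]
[[12,20],[16,0],[39,2],[43,0]]
[[12,20],[16,0],[39,2],[43,0],[44,16],[49,0]]
[[12,20],[16,0],[20,14],[22,0],[39,2],[43,0],[44,16],[49,0]]
[[12,20],[16,0],[20,14],[22,0],[39,2],[43,0],[44,16],[49,0]]
[[12,20],[16,0],[20,14],[22,0],[39,2],[43,0],[44,20],[46,16],[49,0]]
[[12,20],[16,0],[20,14],[22,0],[39,2],[43,0],[44,20],[46,16],[49,14],[50,0]]
[[12,20],[16,0],[20,14],[22,0],[27,14],[34,0],[39,2],[43,0],[44,20],[46,16],[49,14],[50,0]]
[[11,14],[12,20],[16,0],[20,14],[22,0],[27,14],[34,0],[39,2],[43,0],[44,20],[46,16],[49,14],[50,0]]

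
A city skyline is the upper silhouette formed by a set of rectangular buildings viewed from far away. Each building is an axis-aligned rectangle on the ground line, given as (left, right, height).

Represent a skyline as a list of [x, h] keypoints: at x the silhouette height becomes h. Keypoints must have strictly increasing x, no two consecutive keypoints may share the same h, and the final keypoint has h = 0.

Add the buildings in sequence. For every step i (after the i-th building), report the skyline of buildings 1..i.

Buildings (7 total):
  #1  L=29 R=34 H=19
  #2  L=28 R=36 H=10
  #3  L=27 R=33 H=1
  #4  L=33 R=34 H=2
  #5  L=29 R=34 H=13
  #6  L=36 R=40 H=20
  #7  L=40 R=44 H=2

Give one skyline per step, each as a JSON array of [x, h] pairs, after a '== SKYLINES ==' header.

== SKYLINES ==
[[29,19],[34,0]]
[[28,10],[29,19],[34,10],[36,0]]
[[27,1],[28,10],[29,19],[34,10],[36,0]]
[[27,1],[28,10],[29,19],[34,10],[36,0]]
[[27,1],[28,10],[29,19],[34,10],[36,0]]
[[27,1],[28,10],[29,19],[34,10],[36,20],[40,0]]
[[27,1],[28,10],[29,19],[34,10],[36,20],[40,2],[44,0]]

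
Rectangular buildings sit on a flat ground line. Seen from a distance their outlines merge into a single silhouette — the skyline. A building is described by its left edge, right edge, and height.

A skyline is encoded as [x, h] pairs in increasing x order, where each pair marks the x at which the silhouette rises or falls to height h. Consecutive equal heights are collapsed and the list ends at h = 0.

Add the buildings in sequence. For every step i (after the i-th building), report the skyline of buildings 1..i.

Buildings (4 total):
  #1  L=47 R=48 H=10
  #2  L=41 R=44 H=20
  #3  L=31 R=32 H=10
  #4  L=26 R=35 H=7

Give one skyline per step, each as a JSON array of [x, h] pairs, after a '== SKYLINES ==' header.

== SKYLINES ==
[[47,10],[48,0]]
[[41,20],[44,0],[47,10],[48,0]]
[[31,10],[32,0],[41,20],[44,0],[47,10],[48,0]]
[[26,7],[31,10],[32,7],[35,0],[41,20],[44,0],[47,10],[48,0]]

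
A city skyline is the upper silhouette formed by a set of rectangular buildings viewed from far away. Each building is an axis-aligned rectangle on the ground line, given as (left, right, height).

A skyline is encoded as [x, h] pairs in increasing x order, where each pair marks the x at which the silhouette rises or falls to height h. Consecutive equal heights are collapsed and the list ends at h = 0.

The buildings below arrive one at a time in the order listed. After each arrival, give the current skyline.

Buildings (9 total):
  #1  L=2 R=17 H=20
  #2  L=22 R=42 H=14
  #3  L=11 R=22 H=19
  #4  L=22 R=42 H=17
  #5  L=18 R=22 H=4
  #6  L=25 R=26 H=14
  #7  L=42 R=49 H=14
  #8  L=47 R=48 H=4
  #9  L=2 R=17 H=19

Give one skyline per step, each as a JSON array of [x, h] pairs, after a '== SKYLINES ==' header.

== SKYLINES ==
[[2,20],[17,0]]
[[2,20],[17,0],[22,14],[42,0]]
[[2,20],[17,19],[22,14],[42,0]]
[[2,20],[17,19],[22,17],[42,0]]
[[2,20],[17,19],[22,17],[42,0]]
[[2,20],[17,19],[22,17],[42,0]]
[[2,20],[17,19],[22,17],[42,14],[49,0]]
[[2,20],[17,19],[22,17],[42,14],[49,0]]
[[2,20],[17,19],[22,17],[42,14],[49,0]]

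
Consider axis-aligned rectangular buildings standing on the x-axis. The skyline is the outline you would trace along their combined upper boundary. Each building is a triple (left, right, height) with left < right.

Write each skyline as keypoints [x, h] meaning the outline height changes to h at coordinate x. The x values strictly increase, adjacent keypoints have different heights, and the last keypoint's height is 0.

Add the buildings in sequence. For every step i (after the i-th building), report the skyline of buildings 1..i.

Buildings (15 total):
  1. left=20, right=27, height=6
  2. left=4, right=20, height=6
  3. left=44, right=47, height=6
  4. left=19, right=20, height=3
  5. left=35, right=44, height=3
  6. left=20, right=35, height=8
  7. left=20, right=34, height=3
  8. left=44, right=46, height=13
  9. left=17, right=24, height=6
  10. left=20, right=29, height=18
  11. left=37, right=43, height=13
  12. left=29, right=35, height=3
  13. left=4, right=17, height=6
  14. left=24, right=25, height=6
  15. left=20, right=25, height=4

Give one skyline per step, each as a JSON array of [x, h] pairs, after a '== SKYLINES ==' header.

== SKYLINES ==
[[20,6],[27,0]]
[[4,6],[27,0]]
[[4,6],[27,0],[44,6],[47,0]]
[[4,6],[27,0],[44,6],[47,0]]
[[4,6],[27,0],[35,3],[44,6],[47,0]]
[[4,6],[20,8],[35,3],[44,6],[47,0]]
[[4,6],[20,8],[35,3],[44,6],[47,0]]
[[4,6],[20,8],[35,3],[44,13],[46,6],[47,0]]
[[4,6],[20,8],[35,3],[44,13],[46,6],[47,0]]
[[4,6],[20,18],[29,8],[35,3],[44,13],[46,6],[47,0]]
[[4,6],[20,18],[29,8],[35,3],[37,13],[43,3],[44,13],[46,6],[47,0]]
[[4,6],[20,18],[29,8],[35,3],[37,13],[43,3],[44,13],[46,6],[47,0]]
[[4,6],[20,18],[29,8],[35,3],[37,13],[43,3],[44,13],[46,6],[47,0]]
[[4,6],[20,18],[29,8],[35,3],[37,13],[43,3],[44,13],[46,6],[47,0]]
[[4,6],[20,18],[29,8],[35,3],[37,13],[43,3],[44,13],[46,6],[47,0]]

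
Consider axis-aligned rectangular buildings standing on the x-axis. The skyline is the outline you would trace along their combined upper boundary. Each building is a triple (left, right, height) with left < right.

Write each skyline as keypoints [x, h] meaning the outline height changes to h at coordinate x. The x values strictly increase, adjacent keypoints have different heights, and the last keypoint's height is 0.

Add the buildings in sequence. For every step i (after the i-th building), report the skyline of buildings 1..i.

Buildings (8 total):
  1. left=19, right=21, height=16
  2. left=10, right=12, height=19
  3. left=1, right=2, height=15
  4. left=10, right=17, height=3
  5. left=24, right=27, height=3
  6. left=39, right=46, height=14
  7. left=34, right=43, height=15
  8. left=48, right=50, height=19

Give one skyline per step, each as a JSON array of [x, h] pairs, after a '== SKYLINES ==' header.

== SKYLINES ==
[[19,16],[21,0]]
[[10,19],[12,0],[19,16],[21,0]]
[[1,15],[2,0],[10,19],[12,0],[19,16],[21,0]]
[[1,15],[2,0],[10,19],[12,3],[17,0],[19,16],[21,0]]
[[1,15],[2,0],[10,19],[12,3],[17,0],[19,16],[21,0],[24,3],[27,0]]
[[1,15],[2,0],[10,19],[12,3],[17,0],[19,16],[21,0],[24,3],[27,0],[39,14],[46,0]]
[[1,15],[2,0],[10,19],[12,3],[17,0],[19,16],[21,0],[24,3],[27,0],[34,15],[43,14],[46,0]]
[[1,15],[2,0],[10,19],[12,3],[17,0],[19,16],[21,0],[24,3],[27,0],[34,15],[43,14],[46,0],[48,19],[50,0]]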